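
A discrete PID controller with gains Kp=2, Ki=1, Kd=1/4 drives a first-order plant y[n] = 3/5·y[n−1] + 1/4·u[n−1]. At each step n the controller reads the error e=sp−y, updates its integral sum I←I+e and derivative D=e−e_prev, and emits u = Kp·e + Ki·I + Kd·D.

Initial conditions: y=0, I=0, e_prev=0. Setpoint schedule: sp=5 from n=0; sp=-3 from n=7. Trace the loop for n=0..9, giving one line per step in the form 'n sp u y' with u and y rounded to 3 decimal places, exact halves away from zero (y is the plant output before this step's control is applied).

(exact arithmetic carried between steps; '≈' marks a value shown rounded to 6 d.p. or computed from one; I and e_prev carry over from the previous line; the table rounds u and y to 3 d.p., halves away from zero)
n=0: y=0, sp=5, e=sp−y=5; I=5, D=e−e_prev=5; u=2·5+1·5+1/4·5=16.25; next y=3/5·0+1/4·16.25=4.0625
n=1: y=4.0625, sp=5, e=sp−y=0.9375; I=5.9375, D=e−e_prev=-4.0625; u=2·0.9375+1·5.9375+1/4·(-4.0625)=6.796875; next y=3/5·4.0625+1/4·6.796875≈4.136719
n=2: y≈4.136719, sp=5, e=sp−y≈0.863281; I≈6.800781, D=e−e_prev≈-0.074219; u=2·0.863281+1·6.800781+1/4·(-0.074219)≈8.508789; next y=3/5·4.136719+1/4·8.508789≈4.609229
n=3: y≈4.609229, sp=5, e=sp−y≈0.390771; I≈7.191553, D=e−e_prev≈-0.472510; u=2·0.390771+1·7.191553+1/4·(-0.472510)≈7.854968; next y=3/5·4.609229+1/4·7.854968≈4.729279
n=4: y≈4.729279, sp=5, e=sp−y≈0.270721; I≈7.462274, D=e−e_prev≈-0.120051; u=2·0.270721+1·7.462274+1/4·(-0.120051)≈7.973703; next y=3/5·4.729279+1/4·7.973703≈4.830993
n=5: y≈4.830993, sp=5, e=sp−y≈0.169007; I≈7.631280, D=e−e_prev≈-0.101714; u=2·0.169007+1·7.631280+1/4·(-0.101714)≈7.943866; next y=3/5·4.830993+1/4·7.943866≈4.884562
n=6: y≈4.884562, sp=5, e=sp−y≈0.115438; I≈7.746718, D=e−e_prev≈-0.053569; u=2·0.115438+1·7.746718+1/4·(-0.053569)≈7.964201; next y=3/5·4.884562+1/4·7.964201≈4.921788
n=7: y≈4.921788, sp=-3, e=sp−y≈-7.921788; I≈-0.175070, D=e−e_prev≈-8.037225; u=2·(-7.921788)+1·(-0.175070)+1/4·(-8.037225)≈-18.027951; next y=3/5·4.921788+1/4·(-18.027951)≈-1.553915
n=8: y≈-1.553915, sp=-3, e=sp−y≈-1.446085; I≈-1.621154, D=e−e_prev≈6.475703; u=2·(-1.446085)+1·(-1.621154)+1/4·6.475703≈-2.894398; next y=3/5·(-1.553915)+1/4·(-2.894398)≈-1.655949
n=9: y≈-1.655949, sp=-3, e=sp−y≈-1.344051; I≈-2.965206, D=e−e_prev≈0.102033; u=2·(-1.344051)+1·(-2.965206)+1/4·0.102033≈-5.627800; next y=3/5·(-1.655949)+1/4·(-5.627800)≈-2.400519

0 5 16.250 0.000
1 5 6.797 4.063
2 5 8.509 4.137
3 5 7.855 4.609
4 5 7.974 4.729
5 5 7.944 4.831
6 5 7.964 4.885
7 -3 -18.028 4.922
8 -3 -2.894 -1.554
9 -3 -5.628 -1.656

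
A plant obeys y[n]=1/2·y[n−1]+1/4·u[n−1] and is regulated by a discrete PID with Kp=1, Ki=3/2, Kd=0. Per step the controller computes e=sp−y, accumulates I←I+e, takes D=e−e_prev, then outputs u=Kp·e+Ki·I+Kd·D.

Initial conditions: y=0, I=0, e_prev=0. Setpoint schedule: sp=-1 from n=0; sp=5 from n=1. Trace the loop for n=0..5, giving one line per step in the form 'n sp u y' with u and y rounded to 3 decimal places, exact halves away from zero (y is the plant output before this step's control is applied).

(exact arithmetic carried between steps; '≈' marks a value shown rounded to 6 d.p. or computed from one; I and e_prev carry over from the previous line; the table rounds u and y to 3 d.p., halves away from zero)
n=0: y=0, sp=-1, e=sp−y=-1; I=-1, D=e−e_prev=-1; u=1·(-1)+3/2·(-1)+0·(-1)=-2.5; next y=1/2·0+1/4·(-2.5)=-0.625
n=1: y=-0.625, sp=5, e=sp−y=5.625; I=4.625, D=e−e_prev=6.625; u=1·5.625+3/2·4.625+0·6.625=12.5625; next y=1/2·(-0.625)+1/4·12.5625=2.828125
n=2: y=2.828125, sp=5, e=sp−y=2.171875; I=6.796875, D=e−e_prev=-3.453125; u=1·2.171875+3/2·6.796875+0·(-3.453125)≈12.367188; next y=1/2·2.828125+1/4·12.367188≈4.505859
n=3: y≈4.505859, sp=5, e=sp−y≈0.494141; I≈7.291016, D=e−e_prev≈-1.677734; u=1·0.494141+3/2·7.291016+0·(-1.677734)≈11.430664; next y=1/2·4.505859+1/4·11.430664≈5.110596
n=4: y≈5.110596, sp=5, e=sp−y≈-0.110596; I≈7.180420, D=e−e_prev≈-0.604736; u=1·(-0.110596)+3/2·7.180420+0·(-0.604736)≈10.660034; next y=1/2·5.110596+1/4·10.660034≈5.220306
n=5: y≈5.220306, sp=5, e=sp−y≈-0.220306; I≈6.960114, D=e−e_prev≈-0.109711; u=1·(-0.220306)+3/2·6.960114+0·(-0.109711)≈10.219864; next y=1/2·5.220306+1/4·10.219864≈5.165119

0 -1 -2.500 0.000
1 5 12.563 -0.625
2 5 12.367 2.828
3 5 11.431 4.506
4 5 10.660 5.111
5 5 10.220 5.220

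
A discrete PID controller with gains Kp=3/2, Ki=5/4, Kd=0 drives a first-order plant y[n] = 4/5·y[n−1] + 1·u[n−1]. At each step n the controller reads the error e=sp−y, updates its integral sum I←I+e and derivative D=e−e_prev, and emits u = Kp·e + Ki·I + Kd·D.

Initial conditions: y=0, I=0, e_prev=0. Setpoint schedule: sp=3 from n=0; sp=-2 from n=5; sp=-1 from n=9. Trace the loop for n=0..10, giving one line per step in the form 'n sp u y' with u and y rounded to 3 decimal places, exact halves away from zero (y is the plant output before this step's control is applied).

(exact arithmetic carried between steps; '≈' marks a value shown rounded to 6 d.p. or computed from one; I and e_prev carry over from the previous line; the table rounds u and y to 3 d.p., halves away from zero)
n=0: y=0, sp=3, e=sp−y=3; I=3, D=e−e_prev=3; u=3/2·3+5/4·3+0·3=8.25; next y=4/5·0+1·8.25=8.25
n=1: y=8.25, sp=3, e=sp−y=-5.25; I=-2.25, D=e−e_prev=-8.25; u=3/2·(-5.25)+5/4·(-2.25)+0·(-8.25)=-10.6875; next y=4/5·8.25+1·(-10.6875)=-4.0875
n=2: y=-4.0875, sp=3, e=sp−y=7.0875; I=4.8375, D=e−e_prev=12.3375; u=3/2·7.0875+5/4·4.8375+0·12.3375=16.678125; next y=4/5·(-4.0875)+1·16.678125=13.408125
n=3: y=13.408125, sp=3, e=sp−y=-10.408125; I=-5.570625, D=e−e_prev=-17.495625; u=3/2·(-10.408125)+5/4·(-5.570625)+0·(-17.495625)≈-22.575469; next y=4/5·13.408125+1·(-22.575469)≈-11.848969
n=4: y≈-11.848969, sp=3, e=sp−y≈14.848969; I≈9.278344, D=e−e_prev≈25.257094; u=3/2·14.848969+5/4·9.278344+0·25.257094≈33.871383; next y=4/5·(-11.848969)+1·33.871383≈24.392208
n=5: y≈24.392208, sp=-2, e=sp−y≈-26.392208; I≈-17.113864, D=e−e_prev≈-41.241177; u=3/2·(-26.392208)+5/4·(-17.113864)+0·(-41.241177)≈-60.980642; next y=4/5·24.392208+1·(-60.980642)≈-41.466876
n=6: y≈-41.466876, sp=-2, e=sp−y≈39.466876; I≈22.353011, D=e−e_prev≈65.859083; u=3/2·39.466876+5/4·22.353011+0·65.859083≈87.141578; next y=4/5·(-41.466876)+1·87.141578≈53.968077
n=7: y≈53.968077, sp=-2, e=sp−y≈-55.968077; I≈-33.615066, D=e−e_prev≈-95.434953; u=3/2·(-55.968077)+5/4·(-33.615066)+0·(-95.434953)≈-125.970948; next y=4/5·53.968077+1·(-125.970948)≈-82.796486
n=8: y≈-82.796486, sp=-2, e=sp−y≈80.796486; I≈47.181421, D=e−e_prev≈136.764563; u=3/2·80.796486+5/4·47.181421+0·136.764563≈180.171505; next y=4/5·(-82.796486)+1·180.171505≈113.934316
n=9: y≈113.934316, sp=-1, e=sp−y≈-114.934316; I≈-67.752896, D=e−e_prev≈-195.730802; u=3/2·(-114.934316)+5/4·(-67.752896)+0·(-195.730802)≈-257.092593; next y=4/5·113.934316+1·(-257.092593)≈-165.945141
n=10: y≈-165.945141, sp=-1, e=sp−y≈164.945141; I≈97.192245, D=e−e_prev≈279.879457; u=3/2·164.945141+5/4·97.192245+0·279.879457≈368.908017; next y=4/5·(-165.945141)+1·368.908017≈236.151905

0 3 8.250 0.000
1 3 -10.688 8.250
2 3 16.678 -4.088
3 3 -22.575 13.408
4 3 33.871 -11.849
5 -2 -60.981 24.392
6 -2 87.142 -41.467
7 -2 -125.971 53.968
8 -2 180.172 -82.796
9 -1 -257.093 113.934
10 -1 368.908 -165.945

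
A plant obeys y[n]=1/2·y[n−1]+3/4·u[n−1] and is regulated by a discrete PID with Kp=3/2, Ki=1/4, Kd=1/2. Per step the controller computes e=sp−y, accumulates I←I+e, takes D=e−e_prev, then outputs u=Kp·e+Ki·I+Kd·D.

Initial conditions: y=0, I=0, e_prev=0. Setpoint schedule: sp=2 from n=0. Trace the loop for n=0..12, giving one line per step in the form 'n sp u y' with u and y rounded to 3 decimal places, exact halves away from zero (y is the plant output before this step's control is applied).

0 2 4.500 0.000
1 2 -3.594 3.375
2 2 7.611 -1.008
3 2 -7.806 5.205
4 2 13.527 -3.252
5 2 -15.874 8.519
6 2 24.753 -7.646
7 2 -31.290 14.742
8 2 46.105 -16.097
9 2 -60.701 26.530
10 2 86.760 -32.261
11 2 -116.771 48.939
12 2 164.202 -63.109

(exact arithmetic carried between steps; '≈' marks a value shown rounded to 6 d.p. or computed from one; I and e_prev carry over from the previous line; the table rounds u and y to 3 d.p., halves away from zero)
n=0: y=0, sp=2, e=sp−y=2; I=2, D=e−e_prev=2; u=3/2·2+1/4·2+1/2·2=4.5; next y=1/2·0+3/4·4.5=3.375
n=1: y=3.375, sp=2, e=sp−y=-1.375; I=0.625, D=e−e_prev=-3.375; u=3/2·(-1.375)+1/4·0.625+1/2·(-3.375)=-3.59375; next y=1/2·3.375+3/4·(-3.59375)≈-1.007813
n=2: y≈-1.007813, sp=2, e=sp−y≈3.007813; I≈3.632813, D=e−e_prev≈4.382813; u=3/2·3.007813+1/4·3.632813+1/2·4.382813≈7.611328; next y=1/2·(-1.007813)+3/4·7.611328≈5.204590
n=3: y≈5.204590, sp=2, e=sp−y≈-3.204590; I≈0.428223, D=e−e_prev≈-6.212402; u=3/2·(-3.204590)+1/4·0.428223+1/2·(-6.212402)≈-7.806030; next y=1/2·5.204590+3/4·(-7.806030)≈-3.252228
n=4: y≈-3.252228, sp=2, e=sp−y≈5.252228; I≈5.680450, D=e−e_prev≈8.456818; u=3/2·5.252228+1/4·5.680450+1/2·8.456818≈13.526863; next y=1/2·(-3.252228)+3/4·13.526863≈8.519033
n=5: y≈8.519033, sp=2, e=sp−y≈-6.519033; I≈-0.838583, D=e−e_prev≈-11.771261; u=3/2·(-6.519033)+1/4·(-0.838583)+1/2·(-11.771261)≈-15.873827; next y=1/2·8.519033+3/4·(-15.873827)≈-7.645853
n=6: y≈-7.645853, sp=2, e=sp−y≈9.645853; I≈8.807270, D=e−e_prev≈16.164887; u=3/2·9.645853+1/4·8.807270+1/2·16.164887≈24.753041; next y=1/2·(-7.645853)+3/4·24.753041≈14.741854
n=7: y≈14.741854, sp=2, e=sp−y≈-12.741854; I≈-3.934584, D=e−e_prev≈-22.387707; u=3/2·(-12.741854)+1/4·(-3.934584)+1/2·(-22.387707)≈-31.290280; next y=1/2·14.741854+3/4·(-31.290280)≈-16.096783
n=8: y≈-16.096783, sp=2, e=sp−y≈18.096783; I≈14.162200, D=e−e_prev≈30.838637; u=3/2·18.096783+1/4·14.162200+1/2·30.838637≈46.105043; next y=1/2·(-16.096783)+3/4·46.105043≈26.530391
n=9: y≈26.530391, sp=2, e=sp−y≈-24.530391; I≈-10.368191, D=e−e_prev≈-42.627174; u=3/2·(-24.530391)+1/4·(-10.368191)+1/2·(-42.627174)≈-60.701221; next y=1/2·26.530391+3/4·(-60.701221)≈-32.260720
n=10: y≈-32.260720, sp=2, e=sp−y≈34.260720; I≈23.892529, D=e−e_prev≈58.791111; u=3/2·34.260720+1/4·23.892529+1/2·58.791111≈86.759769; next y=1/2·(-32.260720)+3/4·86.759769≈48.939466
n=11: y≈48.939466, sp=2, e=sp−y≈-46.939466; I≈-23.046937, D=e−e_prev≈-81.200187; u=3/2·(-46.939466)+1/4·(-23.046937)+1/2·(-81.200187)≈-116.771027; next y=1/2·48.939466+3/4·(-116.771027)≈-63.108537
n=12: y≈-63.108537, sp=2, e=sp−y≈65.108537; I≈42.061600, D=e−e_prev≈112.048003; u=3/2·65.108537+1/4·42.061600+1/2·112.048003≈164.202207; next y=1/2·(-63.108537)+3/4·164.202207≈91.597387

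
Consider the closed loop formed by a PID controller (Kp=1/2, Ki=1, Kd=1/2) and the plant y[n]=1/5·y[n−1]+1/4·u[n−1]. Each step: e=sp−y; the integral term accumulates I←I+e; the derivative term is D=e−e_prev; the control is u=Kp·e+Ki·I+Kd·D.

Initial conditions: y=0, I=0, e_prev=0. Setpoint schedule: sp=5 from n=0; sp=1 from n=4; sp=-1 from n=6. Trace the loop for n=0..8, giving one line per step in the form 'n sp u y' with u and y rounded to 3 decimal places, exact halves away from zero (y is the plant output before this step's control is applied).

(exact arithmetic carried between steps; '≈' marks a value shown rounded to 6 d.p. or computed from one; I and e_prev carry over from the previous line; the table rounds u and y to 3 d.p., halves away from zero)
n=0: y=0, sp=5, e=sp−y=5; I=5, D=e−e_prev=5; u=1/2·5+1·5+1/2·5=10; next y=1/5·0+1/4·10=2.5
n=1: y=2.5, sp=5, e=sp−y=2.5; I=7.5, D=e−e_prev=-2.5; u=1/2·2.5+1·7.5+1/2·(-2.5)=7.5; next y=1/5·2.5+1/4·7.5=2.375
n=2: y=2.375, sp=5, e=sp−y=2.625; I=10.125, D=e−e_prev=0.125; u=1/2·2.625+1·10.125+1/2·0.125=11.5; next y=1/5·2.375+1/4·11.5=3.35
n=3: y=3.35, sp=5, e=sp−y=1.65; I=11.775, D=e−e_prev=-0.975; u=1/2·1.65+1·11.775+1/2·(-0.975)=12.1125; next y=1/5·3.35+1/4·12.1125=3.698125
n=4: y=3.698125, sp=1, e=sp−y=-2.698125; I=9.076875, D=e−e_prev=-4.348125; u=1/2·(-2.698125)+1·9.076875+1/2·(-4.348125)=5.55375; next y=1/5·3.698125+1/4·5.55375≈2.128063
n=5: y≈2.128063, sp=1, e=sp−y≈-1.128063; I≈7.948813, D=e−e_prev≈1.570063; u=1/2·(-1.128063)+1·7.948813+1/2·1.570063≈8.169813; next y=1/5·2.128063+1/4·8.169813≈2.468066
n=6: y≈2.468066, sp=-1, e=sp−y≈-3.468066; I≈4.480747, D=e−e_prev≈-2.340003; u=1/2·(-3.468066)+1·4.480747+1/2·(-2.340003)≈1.576713; next y=1/5·2.468066+1/4·1.576713≈0.887791
n=7: y≈0.887791, sp=-1, e=sp−y≈-1.887791; I≈2.592956, D=e−e_prev≈1.580274; u=1/2·(-1.887791)+1·2.592956+1/2·1.580274≈2.439197; next y=1/5·0.887791+1/4·2.439197≈0.787358
n=8: y≈0.787358, sp=-1, e=sp−y≈-1.787358; I≈0.805598, D=e−e_prev≈0.100434; u=1/2·(-1.787358)+1·0.805598+1/2·0.100434≈-0.037864; next y=1/5·0.787358+1/4·(-0.037864)≈0.148006

0 5 10.000 0.000
1 5 7.500 2.500
2 5 11.500 2.375
3 5 12.113 3.350
4 1 5.554 3.698
5 1 8.170 2.128
6 -1 1.577 2.468
7 -1 2.439 0.888
8 -1 -0.038 0.787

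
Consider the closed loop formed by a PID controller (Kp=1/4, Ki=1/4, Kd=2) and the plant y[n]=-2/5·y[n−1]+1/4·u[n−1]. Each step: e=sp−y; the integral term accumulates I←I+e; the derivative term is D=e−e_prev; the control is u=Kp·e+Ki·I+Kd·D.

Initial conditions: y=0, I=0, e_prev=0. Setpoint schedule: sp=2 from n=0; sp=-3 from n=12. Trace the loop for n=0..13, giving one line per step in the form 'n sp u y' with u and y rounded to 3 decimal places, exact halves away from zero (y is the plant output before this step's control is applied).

(exact arithmetic carried between steps; '≈' marks a value shown rounded to 6 d.p. or computed from one; I and e_prev carry over from the previous line; the table rounds u and y to 3 d.p., halves away from zero)
n=0: y=0, sp=2, e=sp−y=2; I=2, D=e−e_prev=2; u=1/4·2+1/4·2+2·2=5; next y=-2/5·0+1/4·5=1.25
n=1: y=1.25, sp=2, e=sp−y=0.75; I=2.75, D=e−e_prev=-1.25; u=1/4·0.75+1/4·2.75+2·(-1.25)=-1.625; next y=-2/5·1.25+1/4·(-1.625)=-0.90625
n=2: y=-0.90625, sp=2, e=sp−y=2.90625; I=5.65625, D=e−e_prev=2.15625; u=1/4·2.90625+1/4·5.65625+2·2.15625=6.453125; next y=-2/5·(-0.90625)+1/4·6.453125≈1.975781
n=3: y≈1.975781, sp=2, e=sp−y≈0.024219; I≈5.680469, D=e−e_prev≈-2.882031; u=1/4·0.024219+1/4·5.680469+2·(-2.882031)≈-4.337891; next y=-2/5·1.975781+1/4·(-4.337891)≈-1.874785
n=4: y≈-1.874785, sp=2, e=sp−y≈3.874785; I≈9.555254, D=e−e_prev≈3.850566; u=1/4·3.874785+1/4·9.555254+2·3.850566≈11.058643; next y=-2/5·(-1.874785)+1/4·11.058643≈3.514575
n=5: y≈3.514575, sp=2, e=sp−y≈-1.514575; I≈8.040679, D=e−e_prev≈-5.389360; u=1/4·(-1.514575)+1/4·8.040679+2·(-5.389360)≈-9.147194; next y=-2/5·3.514575+1/4·(-9.147194)≈-3.692628
n=6: y≈-3.692628, sp=2, e=sp−y≈5.692628; I≈13.733307, D=e−e_prev≈7.207203; u=1/4·5.692628+1/4·13.733307+2·7.207203≈19.270890; next y=-2/5·(-3.692628)+1/4·19.270890≈6.294774
n=7: y≈6.294774, sp=2, e=sp−y≈-4.294774; I≈9.438534, D=e−e_prev≈-9.987402; u=1/4·(-4.294774)+1/4·9.438534+2·(-9.987402)≈-18.688864; next y=-2/5·6.294774+1/4·(-18.688864)≈-7.190126
n=8: y≈-7.190126, sp=2, e=sp−y≈9.190126; I≈18.628659, D=e−e_prev≈13.484899; u=1/4·9.190126+1/4·18.628659+2·13.484899≈33.924495; next y=-2/5·(-7.190126)+1/4·33.924495≈11.357174
n=9: y≈11.357174, sp=2, e=sp−y≈-9.357174; I≈9.271485, D=e−e_prev≈-18.547300; u=1/4·(-9.357174)+1/4·9.271485+2·(-18.547300)≈-37.116021; next y=-2/5·11.357174+1/4·(-37.116021)≈-13.821875
n=10: y≈-13.821875, sp=2, e=sp−y≈15.821875; I≈25.093360, D=e−e_prev≈25.179049; u=1/4·15.821875+1/4·25.093360+2·25.179049≈60.586906; next y=-2/5·(-13.821875)+1/4·60.586906≈20.675477
n=11: y≈20.675477, sp=2, e=sp−y≈-18.675477; I≈6.417884, D=e−e_prev≈-34.497351; u=1/4·(-18.675477)+1/4·6.417884+2·(-34.497351)≈-72.059101; next y=-2/5·20.675477+1/4·(-72.059101)≈-26.284966
n=12: y≈-26.284966, sp=-3, e=sp−y≈23.284966; I≈29.702850, D=e−e_prev≈41.960442; u=1/4·23.284966+1/4·29.702850+2·41.960442≈97.167839; next y=-2/5·(-26.284966)+1/4·97.167839≈34.805946
n=13: y≈34.805946, sp=-3, e=sp−y≈-37.805946; I≈-8.103097, D=e−e_prev≈-61.090912; u=1/4·(-37.805946)+1/4·(-8.103097)+2·(-61.090912)≈-133.659085; next y=-2/5·34.805946+1/4·(-133.659085)≈-47.337150

0 2 5.000 0.000
1 2 -1.625 1.250
2 2 6.453 -0.906
3 2 -4.338 1.976
4 2 11.059 -1.875
5 2 -9.147 3.515
6 2 19.271 -3.693
7 2 -18.689 6.295
8 2 33.924 -7.190
9 2 -37.116 11.357
10 2 60.587 -13.822
11 2 -72.059 20.675
12 -3 97.168 -26.285
13 -3 -133.659 34.806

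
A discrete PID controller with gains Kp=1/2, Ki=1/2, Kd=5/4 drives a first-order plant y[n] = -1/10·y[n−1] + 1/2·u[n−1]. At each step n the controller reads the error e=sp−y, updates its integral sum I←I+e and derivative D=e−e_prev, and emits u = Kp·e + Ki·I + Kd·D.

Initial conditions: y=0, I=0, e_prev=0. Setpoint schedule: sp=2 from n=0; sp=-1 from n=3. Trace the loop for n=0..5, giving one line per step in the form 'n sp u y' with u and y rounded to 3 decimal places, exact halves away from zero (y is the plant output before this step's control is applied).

0 2 4.500 0.000
1 2 -2.063 2.250
2 2 8.514 -1.256
3 -1 -13.678 4.383
4 -1 20.664 -7.277
5 -1 -32.031 11.060

(exact arithmetic carried between steps; '≈' marks a value shown rounded to 6 d.p. or computed from one; I and e_prev carry over from the previous line; the table rounds u and y to 3 d.p., halves away from zero)
n=0: y=0, sp=2, e=sp−y=2; I=2, D=e−e_prev=2; u=1/2·2+1/2·2+5/4·2=4.5; next y=-1/10·0+1/2·4.5=2.25
n=1: y=2.25, sp=2, e=sp−y=-0.25; I=1.75, D=e−e_prev=-2.25; u=1/2·(-0.25)+1/2·1.75+5/4·(-2.25)=-2.0625; next y=-1/10·2.25+1/2·(-2.0625)=-1.25625
n=2: y=-1.25625, sp=2, e=sp−y=3.25625; I=5.00625, D=e−e_prev=3.50625; u=1/2·3.25625+1/2·5.00625+5/4·3.50625≈8.514063; next y=-1/10·(-1.25625)+1/2·8.514063≈4.382656
n=3: y≈4.382656, sp=-1, e=sp−y≈-5.382656; I≈-0.376406, D=e−e_prev≈-8.638906; u=1/2·(-5.382656)+1/2·(-0.376406)+5/4·(-8.638906)≈-13.678164; next y=-1/10·4.382656+1/2·(-13.678164)≈-7.277348
n=4: y≈-7.277348, sp=-1, e=sp−y≈6.277348; I≈5.900941, D=e−e_prev≈11.660004; u=1/2·6.277348+1/2·5.900941+5/4·11.660004≈20.664149; next y=-1/10·(-7.277348)+1/2·20.664149≈11.059809
n=5: y≈11.059809, sp=-1, e=sp−y≈-12.059809; I≈-6.158868, D=e−e_prev≈-18.337157; u=1/2·(-12.059809)+1/2·(-6.158868)+5/4·(-18.337157)≈-32.030785; next y=-1/10·11.059809+1/2·(-32.030785)≈-17.121374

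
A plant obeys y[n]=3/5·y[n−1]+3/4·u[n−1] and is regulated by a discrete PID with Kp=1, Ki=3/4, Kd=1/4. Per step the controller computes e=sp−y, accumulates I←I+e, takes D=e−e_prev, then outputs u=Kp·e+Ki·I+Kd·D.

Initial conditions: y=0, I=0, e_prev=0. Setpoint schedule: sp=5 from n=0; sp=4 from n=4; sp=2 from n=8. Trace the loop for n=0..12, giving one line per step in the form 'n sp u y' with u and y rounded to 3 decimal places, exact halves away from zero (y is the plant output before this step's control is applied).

(exact arithmetic carried between steps; '≈' marks a value shown rounded to 6 d.p. or computed from one; I and e_prev carry over from the previous line; the table rounds u and y to 3 d.p., halves away from zero)
n=0: y=0, sp=5, e=sp−y=5; I=5, D=e−e_prev=5; u=1·5+3/4·5+1/4·5=10; next y=3/5·0+3/4·10=7.5
n=1: y=7.5, sp=5, e=sp−y=-2.5; I=2.5, D=e−e_prev=-7.5; u=1·(-2.5)+3/4·2.5+1/4·(-7.5)=-2.5; next y=3/5·7.5+3/4·(-2.5)=2.625
n=2: y=2.625, sp=5, e=sp−y=2.375; I=4.875, D=e−e_prev=4.875; u=1·2.375+3/4·4.875+1/4·4.875=7.25; next y=3/5·2.625+3/4·7.25=7.0125
n=3: y=7.0125, sp=5, e=sp−y=-2.0125; I=2.8625, D=e−e_prev=-4.3875; u=1·(-2.0125)+3/4·2.8625+1/4·(-4.3875)=-0.9625; next y=3/5·7.0125+3/4·(-0.9625)=3.485625
n=4: y=3.485625, sp=4, e=sp−y=0.514375; I=3.376875, D=e−e_prev=2.526875; u=1·0.514375+3/4·3.376875+1/4·2.526875=3.67875; next y=3/5·3.485625+3/4·3.67875≈4.850438
n=5: y≈4.850438, sp=4, e=sp−y≈-0.850438; I≈2.526438, D=e−e_prev≈-1.364813; u=1·(-0.850438)+3/4·2.526438+1/4·(-1.364813)≈0.703188; next y=3/5·4.850438+3/4·0.703188≈3.437653
n=6: y≈3.437653, sp=4, e=sp−y≈0.562347; I≈3.088784, D=e−e_prev≈1.412784; u=1·0.562347+3/4·3.088784+1/4·1.412784≈3.232131; next y=3/5·3.437653+3/4·3.232131≈4.486690
n=7: y≈4.486690, sp=4, e=sp−y≈-0.486690; I≈2.602094, D=e−e_prev≈-1.049037; u=1·(-0.486690)+3/4·2.602094+1/4·(-1.049037)≈1.202621; next y=3/5·4.486690+3/4·1.202621≈3.593980
n=8: y≈3.593980, sp=2, e=sp−y≈-1.593980; I≈1.008114, D=e−e_prev≈-1.107290; u=1·(-1.593980)+3/4·1.008114+1/4·(-1.107290)≈-1.114717; next y=3/5·3.593980+3/4·(-1.114717)≈1.320350
n=9: y≈1.320350, sp=2, e=sp−y≈0.679650; I≈1.687764, D=e−e_prev≈2.273629; u=1·0.679650+3/4·1.687764+1/4·2.273629≈2.513880; next y=3/5·1.320350+3/4·2.513880≈2.677620
n=10: y≈2.677620, sp=2, e=sp−y≈-0.677620; I≈1.010144, D=e−e_prev≈-1.357270; u=1·(-0.677620)+3/4·1.010144+1/4·(-1.357270)≈-0.259330; next y=3/5·2.677620+3/4·(-0.259330)≈1.412075
n=11: y≈1.412075, sp=2, e=sp−y≈0.587925; I≈1.598069, D=e−e_prev≈1.265545; u=1·0.587925+3/4·1.598069+1/4·1.265545≈2.102863; next y=3/5·1.412075+3/4·2.102863≈2.424392
n=12: y≈2.424392, sp=2, e=sp−y≈-0.424392; I≈1.173677, D=e−e_prev≈-1.012318; u=1·(-0.424392)+3/4·1.173677+1/4·(-1.012318)≈0.202786; next y=3/5·2.424392+3/4·0.202786≈1.606725

0 5 10.000 0.000
1 5 -2.500 7.500
2 5 7.250 2.625
3 5 -0.963 7.013
4 4 3.679 3.486
5 4 0.703 4.850
6 4 3.232 3.438
7 4 1.203 4.487
8 2 -1.115 3.594
9 2 2.514 1.320
10 2 -0.259 2.678
11 2 2.103 1.412
12 2 0.203 2.424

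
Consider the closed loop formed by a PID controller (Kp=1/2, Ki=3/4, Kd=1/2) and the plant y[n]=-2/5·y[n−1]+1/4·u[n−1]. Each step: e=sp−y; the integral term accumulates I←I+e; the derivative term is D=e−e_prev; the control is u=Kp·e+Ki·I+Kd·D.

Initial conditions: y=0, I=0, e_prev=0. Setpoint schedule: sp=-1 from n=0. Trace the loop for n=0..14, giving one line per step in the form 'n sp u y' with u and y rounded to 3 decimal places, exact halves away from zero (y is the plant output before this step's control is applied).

0 -1 -1.750 0.000
1 -1 -1.234 -0.438
2 -1 -2.407 -0.134
3 -1 -2.179 -0.548
4 -1 -3.115 -0.325
5 -1 -2.944 -0.649
6 -1 -3.670 -0.477
7 -1 -3.539 -0.727
8 -1 -4.101 -0.594
9 -1 -4.000 -0.788
10 -1 -4.436 -0.685
11 -1 -4.358 -0.835
12 -1 -4.696 -0.756
13 -1 -4.636 -0.872
14 -1 -4.898 -0.810

(exact arithmetic carried between steps; '≈' marks a value shown rounded to 6 d.p. or computed from one; I and e_prev carry over from the previous line; the table rounds u and y to 3 d.p., halves away from zero)
n=0: y=0, sp=-1, e=sp−y=-1; I=-1, D=e−e_prev=-1; u=1/2·(-1)+3/4·(-1)+1/2·(-1)=-1.75; next y=-2/5·0+1/4·(-1.75)=-0.4375
n=1: y=-0.4375, sp=-1, e=sp−y=-0.5625; I=-1.5625, D=e−e_prev=0.4375; u=1/2·(-0.5625)+3/4·(-1.5625)+1/2·0.4375=-1.234375; next y=-2/5·(-0.4375)+1/4·(-1.234375)≈-0.133594
n=2: y≈-0.133594, sp=-1, e=sp−y≈-0.866406; I≈-2.428906, D=e−e_prev≈-0.303906; u=1/2·(-0.866406)+3/4·(-2.428906)+1/2·(-0.303906)≈-2.406836; next y=-2/5·(-0.133594)+1/4·(-2.406836)≈-0.548271
n=3: y≈-0.548271, sp=-1, e=sp−y≈-0.451729; I≈-2.880635, D=e−e_prev≈0.414678; u=1/2·(-0.451729)+3/4·(-2.880635)+1/2·0.414678≈-2.179001; next y=-2/5·(-0.548271)+1/4·(-2.179001)≈-0.325442
n=4: y≈-0.325442, sp=-1, e=sp−y≈-0.674558; I≈-3.555193, D=e−e_prev≈-0.222830; u=1/2·(-0.674558)+3/4·(-3.555193)+1/2·(-0.222830)≈-3.115089; next y=-2/5·(-0.325442)+1/4·(-3.115089)≈-0.648595
n=5: y≈-0.648595, sp=-1, e=sp−y≈-0.351405; I≈-3.906598, D=e−e_prev≈0.323154; u=1/2·(-0.351405)+3/4·(-3.906598)+1/2·0.323154≈-2.944074; next y=-2/5·(-0.648595)+1/4·(-2.944074)≈-0.476580
n=6: y≈-0.476580, sp=-1, e=sp−y≈-0.523420; I≈-4.430017, D=e−e_prev≈-0.172015; u=1/2·(-0.523420)+3/4·(-4.430017)+1/2·(-0.172015)≈-3.670231; next y=-2/5·(-0.476580)+1/4·(-3.670231)≈-0.726926
n=7: y≈-0.726926, sp=-1, e=sp−y≈-0.273074; I≈-4.703092, D=e−e_prev≈0.250345; u=1/2·(-0.273074)+3/4·(-4.703092)+1/2·0.250345≈-3.538683; next y=-2/5·(-0.726926)+1/4·(-3.538683)≈-0.593901
n=8: y≈-0.593901, sp=-1, e=sp−y≈-0.406099; I≈-5.109191, D=e−e_prev≈-0.133025; u=1/2·(-0.406099)+3/4·(-5.109191)+1/2·(-0.133025)≈-4.101456; next y=-2/5·(-0.593901)+1/4·(-4.101456)≈-0.787804
n=9: y≈-0.787804, sp=-1, e=sp−y≈-0.212196; I≈-5.321388, D=e−e_prev≈0.193903; u=1/2·(-0.212196)+3/4·(-5.321388)+1/2·0.193903≈-4.000187; next y=-2/5·(-0.787804)+1/4·(-4.000187)≈-0.684925
n=10: y≈-0.684925, sp=-1, e=sp−y≈-0.315075; I≈-5.636462, D=e−e_prev≈-0.102878; u=1/2·(-0.315075)+3/4·(-5.636462)+1/2·(-0.102878)≈-4.436323; next y=-2/5·(-0.684925)+1/4·(-4.436323)≈-0.835111
n=11: y≈-0.835111, sp=-1, e=sp−y≈-0.164889; I≈-5.801352, D=e−e_prev≈0.150185; u=1/2·(-0.164889)+3/4·(-5.801352)+1/2·0.150185≈-4.358366; next y=-2/5·(-0.835111)+1/4·(-4.358366)≈-0.755547
n=12: y≈-0.755547, sp=-1, e=sp−y≈-0.244453; I≈-6.045804, D=e−e_prev≈-0.079563; u=1/2·(-0.244453)+3/4·(-6.045804)+1/2·(-0.079563)≈-4.696361; next y=-2/5·(-0.755547)+1/4·(-4.696361)≈-0.871871
n=13: y≈-0.871871, sp=-1, e=sp−y≈-0.128129; I≈-6.173933, D=e−e_prev≈0.116324; u=1/2·(-0.128129)+3/4·(-6.173933)+1/2·0.116324≈-4.636352; next y=-2/5·(-0.871871)+1/4·(-4.636352)≈-0.810339
n=14: y≈-0.810339, sp=-1, e=sp−y≈-0.189661; I≈-6.363594, D=e−e_prev≈-0.061532; u=1/2·(-0.189661)+3/4·(-6.363594)+1/2·(-0.061532)≈-4.898292; next y=-2/5·(-0.810339)+1/4·(-4.898292)≈-0.900437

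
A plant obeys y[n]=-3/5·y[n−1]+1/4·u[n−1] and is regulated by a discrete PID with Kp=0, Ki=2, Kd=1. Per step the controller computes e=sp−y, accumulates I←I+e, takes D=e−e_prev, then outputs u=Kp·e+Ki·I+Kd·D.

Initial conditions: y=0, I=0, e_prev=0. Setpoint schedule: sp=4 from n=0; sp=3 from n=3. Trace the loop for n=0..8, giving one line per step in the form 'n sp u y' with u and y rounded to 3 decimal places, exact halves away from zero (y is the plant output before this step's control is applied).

(exact arithmetic carried between steps; '≈' marks a value shown rounded to 6 d.p. or computed from one; I and e_prev carry over from the previous line; the table rounds u and y to 3 d.p., halves away from zero)
n=0: y=0, sp=4, e=sp−y=4; I=4, D=e−e_prev=4; u=0·4+2·4+1·4=12; next y=-3/5·0+1/4·12=3
n=1: y=3, sp=4, e=sp−y=1; I=5, D=e−e_prev=-3; u=0·1+2·5+1·(-3)=7; next y=-3/5·3+1/4·7=-0.05
n=2: y=-0.05, sp=4, e=sp−y=4.05; I=9.05, D=e−e_prev=3.05; u=0·4.05+2·9.05+1·3.05=21.15; next y=-3/5·(-0.05)+1/4·21.15=5.3175
n=3: y=5.3175, sp=3, e=sp−y=-2.3175; I=6.7325, D=e−e_prev=-6.3675; u=0·(-2.3175)+2·6.7325+1·(-6.3675)=7.0975; next y=-3/5·5.3175+1/4·7.0975=-1.416125
n=4: y=-1.416125, sp=3, e=sp−y=4.416125; I=11.148625, D=e−e_prev=6.733625; u=0·4.416125+2·11.148625+1·6.733625=29.030875; next y=-3/5·(-1.416125)+1/4·29.030875≈8.107394
n=5: y≈8.107394, sp=3, e=sp−y≈-5.107394; I≈6.041231, D=e−e_prev≈-9.523519; u=0·(-5.107394)+2·6.041231+1·(-9.523519)≈2.558944; next y=-3/5·8.107394+1/4·2.558944≈-4.224700
n=6: y≈-4.224700, sp=3, e=sp−y≈7.224700; I≈13.265932, D=e−e_prev≈12.332094; u=0·7.224700+2·13.265932+1·12.332094≈38.863957; next y=-3/5·(-4.224700)+1/4·38.863957≈12.250809
n=7: y≈12.250809, sp=3, e=sp−y≈-9.250809; I≈4.015122, D=e−e_prev≈-16.475510; u=0·(-9.250809)+2·4.015122+1·(-16.475510)≈-8.445266; next y=-3/5·12.250809+1/4·(-8.445266)≈-9.461802
n=8: y≈-9.461802, sp=3, e=sp−y≈12.461802; I≈16.476924, D=e−e_prev≈21.712612; u=0·12.461802+2·16.476924+1·21.712612≈54.666460; next y=-3/5·(-9.461802)+1/4·54.666460≈19.343696

0 4 12.000 0.000
1 4 7.000 3.000
2 4 21.150 -0.050
3 3 7.098 5.318
4 3 29.031 -1.416
5 3 2.559 8.107
6 3 38.864 -4.225
7 3 -8.445 12.251
8 3 54.666 -9.462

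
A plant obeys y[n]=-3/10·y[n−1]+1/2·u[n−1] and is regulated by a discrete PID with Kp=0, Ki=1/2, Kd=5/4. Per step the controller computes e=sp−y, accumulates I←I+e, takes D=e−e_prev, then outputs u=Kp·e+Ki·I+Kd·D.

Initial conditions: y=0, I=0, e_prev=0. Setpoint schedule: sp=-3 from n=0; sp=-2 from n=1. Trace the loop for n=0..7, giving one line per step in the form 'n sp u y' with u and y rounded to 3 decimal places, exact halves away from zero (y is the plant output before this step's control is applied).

(exact arithmetic carried between steps; '≈' marks a value shown rounded to 6 d.p. or computed from one; I and e_prev carry over from the previous line; the table rounds u and y to 3 d.p., halves away from zero)
n=0: y=0, sp=-3, e=sp−y=-3; I=-3, D=e−e_prev=-3; u=0·(-3)+1/2·(-3)+5/4·(-3)=-5.25; next y=-3/10·0+1/2·(-5.25)=-2.625
n=1: y=-2.625, sp=-2, e=sp−y=0.625; I=-2.375, D=e−e_prev=3.625; u=0·0.625+1/2·(-2.375)+5/4·3.625=3.34375; next y=-3/10·(-2.625)+1/2·3.34375=2.459375
n=2: y=2.459375, sp=-2, e=sp−y=-4.459375; I=-6.834375, D=e−e_prev=-5.084375; u=0·(-4.459375)+1/2·(-6.834375)+5/4·(-5.084375)≈-9.772656; next y=-3/10·2.459375+1/2·(-9.772656)≈-5.624141
n=3: y≈-5.624141, sp=-2, e=sp−y≈3.624141; I≈-3.210234, D=e−e_prev≈8.083516; u=0·3.624141+1/2·(-3.210234)+5/4·8.083516≈8.499277; next y=-3/10·(-5.624141)+1/2·8.499277≈5.936881
n=4: y≈5.936881, sp=-2, e=sp−y≈-7.936881; I≈-11.147115, D=e−e_prev≈-11.561021; u=0·(-7.936881)+1/2·(-11.147115)+5/4·(-11.561021)≈-20.024834; next y=-3/10·5.936881+1/2·(-20.024834)≈-11.793481
n=5: y≈-11.793481, sp=-2, e=sp−y≈9.793481; I≈-1.353634, D=e−e_prev≈17.730362; u=0·9.793481+1/2·(-1.353634)+5/4·17.730362≈21.486136; next y=-3/10·(-11.793481)+1/2·21.486136≈14.281112
n=6: y≈14.281112, sp=-2, e=sp−y≈-16.281112; I≈-17.634746, D=e−e_prev≈-26.074594; u=0·(-16.281112)+1/2·(-17.634746)+5/4·(-26.074594)≈-41.410616; next y=-3/10·14.281112+1/2·(-41.410616)≈-24.989642
n=7: y≈-24.989642, sp=-2, e=sp−y≈22.989642; I≈5.354895, D=e−e_prev≈39.270754; u=0·22.989642+1/2·5.354895+5/4·39.270754≈51.765890; next y=-3/10·(-24.989642)+1/2·51.765890≈33.379838

0 -3 -5.250 0.000
1 -2 3.344 -2.625
2 -2 -9.773 2.459
3 -2 8.499 -5.624
4 -2 -20.025 5.937
5 -2 21.486 -11.793
6 -2 -41.411 14.281
7 -2 51.766 -24.990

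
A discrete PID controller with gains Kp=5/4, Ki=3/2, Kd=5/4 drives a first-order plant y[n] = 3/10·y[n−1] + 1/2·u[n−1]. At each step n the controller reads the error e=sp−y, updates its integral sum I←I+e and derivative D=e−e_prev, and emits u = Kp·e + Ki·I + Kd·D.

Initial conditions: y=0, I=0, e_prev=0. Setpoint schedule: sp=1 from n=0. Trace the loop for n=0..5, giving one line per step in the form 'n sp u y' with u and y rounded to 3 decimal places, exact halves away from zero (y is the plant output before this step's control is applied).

(exact arithmetic carried between steps; '≈' marks a value shown rounded to 6 d.p. or computed from one; I and e_prev carry over from the previous line; the table rounds u and y to 3 d.p., halves away from zero)
n=0: y=0, sp=1, e=sp−y=1; I=1, D=e−e_prev=1; u=5/4·1+3/2·1+5/4·1=4; next y=3/10·0+1/2·4=2
n=1: y=2, sp=1, e=sp−y=-1; I=0, D=e−e_prev=-2; u=5/4·(-1)+3/2·0+5/4·(-2)=-3.75; next y=3/10·2+1/2·(-3.75)=-1.275
n=2: y=-1.275, sp=1, e=sp−y=2.275; I=2.275, D=e−e_prev=3.275; u=5/4·2.275+3/2·2.275+5/4·3.275=10.35; next y=3/10·(-1.275)+1/2·10.35=4.7925
n=3: y=4.7925, sp=1, e=sp−y=-3.7925; I=-1.5175, D=e−e_prev=-6.0675; u=5/4·(-3.7925)+3/2·(-1.5175)+5/4·(-6.0675)=-14.60125; next y=3/10·4.7925+1/2·(-14.60125)=-5.862875
n=4: y=-5.862875, sp=1, e=sp−y=6.862875; I=5.345375, D=e−e_prev=10.655375; u=5/4·6.862875+3/2·5.345375+5/4·10.655375=29.915875; next y=3/10·(-5.862875)+1/2·29.915875=13.199075
n=5: y=13.199075, sp=1, e=sp−y=-12.199075; I=-6.8537, D=e−e_prev=-19.06195; u=5/4·(-12.199075)+3/2·(-6.8537)+5/4·(-19.06195)≈-49.356831; next y=3/10·13.199075+1/2·(-49.356831)≈-20.718693

0 1 4.000 0.000
1 1 -3.750 2.000
2 1 10.350 -1.275
3 1 -14.601 4.793
4 1 29.916 -5.863
5 1 -49.357 13.199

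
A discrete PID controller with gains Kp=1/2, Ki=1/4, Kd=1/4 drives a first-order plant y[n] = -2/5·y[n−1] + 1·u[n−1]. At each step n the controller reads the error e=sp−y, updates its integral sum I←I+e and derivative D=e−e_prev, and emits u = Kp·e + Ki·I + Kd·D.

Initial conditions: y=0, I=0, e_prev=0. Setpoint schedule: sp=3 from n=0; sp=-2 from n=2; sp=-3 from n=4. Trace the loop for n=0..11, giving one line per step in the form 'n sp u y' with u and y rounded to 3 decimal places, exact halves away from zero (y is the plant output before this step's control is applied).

0 3 3.000 0.000
1 3 0.000 3.000
2 -2 -0.050 -1.200
3 -2 -1.680 0.430
4 -3 -0.598 -1.852
5 -3 -3.200 0.143
6 -3 -0.087 -3.257
7 -3 -5.346 1.216
8 -3 1.767 -5.832
9 -3 -9.219 4.100
10 -3 6.448 -10.859
11 -3 -16.978 10.791

(exact arithmetic carried between steps; '≈' marks a value shown rounded to 6 d.p. or computed from one; I and e_prev carry over from the previous line; the table rounds u and y to 3 d.p., halves away from zero)
n=0: y=0, sp=3, e=sp−y=3; I=3, D=e−e_prev=3; u=1/2·3+1/4·3+1/4·3=3; next y=-2/5·0+1·3=3
n=1: y=3, sp=3, e=sp−y=0; I=3, D=e−e_prev=-3; u=1/2·0+1/4·3+1/4·(-3)=0; next y=-2/5·3+1·0=-1.2
n=2: y=-1.2, sp=-2, e=sp−y=-0.8; I=2.2, D=e−e_prev=-0.8; u=1/2·(-0.8)+1/4·2.2+1/4·(-0.8)=-0.05; next y=-2/5·(-1.2)+1·(-0.05)=0.43
n=3: y=0.43, sp=-2, e=sp−y=-2.43; I=-0.23, D=e−e_prev=-1.63; u=1/2·(-2.43)+1/4·(-0.23)+1/4·(-1.63)=-1.68; next y=-2/5·0.43+1·(-1.68)=-1.852
n=4: y=-1.852, sp=-3, e=sp−y=-1.148; I=-1.378, D=e−e_prev=1.282; u=1/2·(-1.148)+1/4·(-1.378)+1/4·1.282=-0.598; next y=-2/5·(-1.852)+1·(-0.598)=0.1428
n=5: y=0.1428, sp=-3, e=sp−y=-3.1428; I=-4.5208, D=e−e_prev=-1.9948; u=1/2·(-3.1428)+1/4·(-4.5208)+1/4·(-1.9948)=-3.2003; next y=-2/5·0.1428+1·(-3.2003)=-3.25742
n=6: y=-3.25742, sp=-3, e=sp−y=0.25742; I=-4.26338, D=e−e_prev=3.40022; u=1/2·0.25742+1/4·(-4.26338)+1/4·3.40022=-0.08708; next y=-2/5·(-3.25742)+1·(-0.08708)=1.215888
n=7: y=1.215888, sp=-3, e=sp−y=-4.215888; I=-8.479268, D=e−e_prev=-4.473308; u=1/2·(-4.215888)+1/4·(-8.479268)+1/4·(-4.473308)=-5.346088; next y=-2/5·1.215888+1·(-5.346088)≈-5.832443
n=8: y≈-5.832443, sp=-3, e=sp−y≈2.832443; I≈-5.646825, D=e−e_prev≈7.048331; u=1/2·2.832443+1/4·(-5.646825)+1/4·7.048331≈1.766598; next y=-2/5·(-5.832443)+1·1.766598≈4.099575
n=9: y≈4.099575, sp=-3, e=sp−y≈-7.099575; I≈-12.746400, D=e−e_prev≈-9.932019; u=1/2·(-7.099575)+1/4·(-12.746400)+1/4·(-9.932019)≈-9.219392; next y=-2/5·4.099575+1·(-9.219392)≈-10.859223
n=10: y≈-10.859223, sp=-3, e=sp−y≈7.859223; I≈-4.887178, D=e−e_prev≈14.958798; u=1/2·7.859223+1/4·(-4.887178)+1/4·14.958798≈6.447516; next y=-2/5·(-10.859223)+1·6.447516≈10.791206
n=11: y≈10.791206, sp=-3, e=sp−y≈-13.791206; I≈-18.678383, D=e−e_prev≈-21.650428; u=1/2·(-13.791206)+1/4·(-18.678383)+1/4·(-21.650428)≈-16.977806; next y=-2/5·10.791206+1·(-16.977806)≈-21.294288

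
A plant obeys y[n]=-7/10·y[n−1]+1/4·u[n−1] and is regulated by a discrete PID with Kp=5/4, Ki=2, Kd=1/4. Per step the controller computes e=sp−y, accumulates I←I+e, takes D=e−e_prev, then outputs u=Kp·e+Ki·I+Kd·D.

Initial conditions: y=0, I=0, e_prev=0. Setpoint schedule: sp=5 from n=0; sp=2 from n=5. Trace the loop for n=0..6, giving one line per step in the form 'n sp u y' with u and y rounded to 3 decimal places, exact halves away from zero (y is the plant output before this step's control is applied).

(exact arithmetic carried between steps; '≈' marks a value shown rounded to 6 d.p. or computed from one; I and e_prev carry over from the previous line; the table rounds u and y to 3 d.p., halves away from zero)
n=0: y=0, sp=5, e=sp−y=5; I=5, D=e−e_prev=5; u=5/4·5+2·5+1/4·5=17.5; next y=-7/10·0+1/4·17.5=4.375
n=1: y=4.375, sp=5, e=sp−y=0.625; I=5.625, D=e−e_prev=-4.375; u=5/4·0.625+2·5.625+1/4·(-4.375)=10.9375; next y=-7/10·4.375+1/4·10.9375=-0.328125
n=2: y=-0.328125, sp=5, e=sp−y=5.328125; I=10.953125, D=e−e_prev=4.703125; u=5/4·5.328125+2·10.953125+1/4·4.703125≈29.742188; next y=-7/10·(-0.328125)+1/4·29.742188≈7.665234
n=3: y≈7.665234, sp=5, e=sp−y≈-2.665234; I≈8.287891, D=e−e_prev≈-7.993359; u=5/4·(-2.665234)+2·8.287891+1/4·(-7.993359)≈11.245898; next y=-7/10·7.665234+1/4·11.245898≈-2.554189
n=4: y≈-2.554189, sp=5, e=sp−y≈7.554189; I≈15.842080, D=e−e_prev≈10.219424; u=5/4·7.554189+2·15.842080+1/4·10.219424≈43.681753; next y=-7/10·(-2.554189)+1/4·43.681753≈12.708371
n=5: y≈12.708371, sp=2, e=sp−y≈-10.708371; I≈5.133709, D=e−e_prev≈-18.262560; u=5/4·(-10.708371)+2·5.133709+1/4·(-18.262560)≈-7.683685; next y=-7/10·12.708371+1/4·(-7.683685)≈-10.816781
n=6: y≈-10.816781, sp=2, e=sp−y≈12.816781; I≈17.950490, D=e−e_prev≈23.525152; u=5/4·12.816781+2·17.950490+1/4·23.525152≈57.803244; next y=-7/10·(-10.816781)+1/4·57.803244≈22.022558

0 5 17.500 0.000
1 5 10.938 4.375
2 5 29.742 -0.328
3 5 11.246 7.665
4 5 43.682 -2.554
5 2 -7.684 12.708
6 2 57.803 -10.817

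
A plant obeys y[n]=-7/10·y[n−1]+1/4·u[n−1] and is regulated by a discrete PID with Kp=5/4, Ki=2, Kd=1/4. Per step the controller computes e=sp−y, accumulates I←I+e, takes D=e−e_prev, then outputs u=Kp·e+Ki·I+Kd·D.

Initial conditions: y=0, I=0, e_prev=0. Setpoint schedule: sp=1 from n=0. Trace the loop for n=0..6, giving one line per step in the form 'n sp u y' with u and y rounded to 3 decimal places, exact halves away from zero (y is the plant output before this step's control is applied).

(exact arithmetic carried between steps; '≈' marks a value shown rounded to 6 d.p. or computed from one; I and e_prev carry over from the previous line; the table rounds u and y to 3 d.p., halves away from zero)
n=0: y=0, sp=1, e=sp−y=1; I=1, D=e−e_prev=1; u=5/4·1+2·1+1/4·1=3.5; next y=-7/10·0+1/4·3.5=0.875
n=1: y=0.875, sp=1, e=sp−y=0.125; I=1.125, D=e−e_prev=-0.875; u=5/4·0.125+2·1.125+1/4·(-0.875)=2.1875; next y=-7/10·0.875+1/4·2.1875=-0.065625
n=2: y=-0.065625, sp=1, e=sp−y=1.065625; I=2.190625, D=e−e_prev=0.940625; u=5/4·1.065625+2·2.190625+1/4·0.940625≈5.948438; next y=-7/10·(-0.065625)+1/4·5.948438≈1.533047
n=3: y≈1.533047, sp=1, e=sp−y≈-0.533047; I≈1.657578, D=e−e_prev≈-1.598672; u=5/4·(-0.533047)+2·1.657578+1/4·(-1.598672)≈2.249180; next y=-7/10·1.533047+1/4·2.249180≈-0.510838
n=4: y≈-0.510838, sp=1, e=sp−y≈1.510838; I≈3.168416, D=e−e_prev≈2.043885; u=5/4·1.510838+2·3.168416+1/4·2.043885≈8.736351; next y=-7/10·(-0.510838)+1/4·8.736351≈2.541674
n=5: y≈2.541674, sp=1, e=sp−y≈-1.541674; I≈1.626742, D=e−e_prev≈-3.052512; u=5/4·(-1.541674)+2·1.626742+1/4·(-3.052512)≈0.563263; next y=-7/10·2.541674+1/4·0.563263≈-1.638356
n=6: y≈-1.638356, sp=1, e=sp−y≈2.638356; I≈4.265098, D=e−e_prev≈4.180030; u=5/4·2.638356+2·4.265098+1/4·4.180030≈12.873149; next y=-7/10·(-1.638356)+1/4·12.873149≈4.365137

0 1 3.500 0.000
1 1 2.188 0.875
2 1 5.948 -0.066
3 1 2.249 1.533
4 1 8.736 -0.511
5 1 0.563 2.542
6 1 12.873 -1.638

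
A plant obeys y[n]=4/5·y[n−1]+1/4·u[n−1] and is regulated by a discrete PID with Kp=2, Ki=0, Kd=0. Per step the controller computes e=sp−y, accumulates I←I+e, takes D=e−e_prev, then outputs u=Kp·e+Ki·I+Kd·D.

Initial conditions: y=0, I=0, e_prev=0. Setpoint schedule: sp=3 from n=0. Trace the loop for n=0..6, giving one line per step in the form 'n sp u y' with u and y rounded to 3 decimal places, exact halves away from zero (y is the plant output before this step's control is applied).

(exact arithmetic carried between steps; '≈' marks a value shown rounded to 6 d.p. or computed from one; I and e_prev carry over from the previous line; the table rounds u and y to 3 d.p., halves away from zero)
n=0: y=0, sp=3, e=sp−y=3; I=3, D=e−e_prev=3; u=2·3+0·3+0·3=6; next y=4/5·0+1/4·6=1.5
n=1: y=1.5, sp=3, e=sp−y=1.5; I=4.5, D=e−e_prev=-1.5; u=2·1.5+0·4.5+0·(-1.5)=3; next y=4/5·1.5+1/4·3=1.95
n=2: y=1.95, sp=3, e=sp−y=1.05; I=5.55, D=e−e_prev=-0.45; u=2·1.05+0·5.55+0·(-0.45)=2.1; next y=4/5·1.95+1/4·2.1=2.085
n=3: y=2.085, sp=3, e=sp−y=0.915; I=6.465, D=e−e_prev=-0.135; u=2·0.915+0·6.465+0·(-0.135)=1.83; next y=4/5·2.085+1/4·1.83=2.1255
n=4: y=2.1255, sp=3, e=sp−y=0.8745; I=7.3395, D=e−e_prev=-0.0405; u=2·0.8745+0·7.3395+0·(-0.0405)=1.749; next y=4/5·2.1255+1/4·1.749=2.13765
n=5: y=2.13765, sp=3, e=sp−y=0.86235; I=8.20185, D=e−e_prev=-0.01215; u=2·0.86235+0·8.20185+0·(-0.01215)=1.7247; next y=4/5·2.13765+1/4·1.7247=2.141295
n=6: y=2.141295, sp=3, e=sp−y=0.858705; I=9.060555, D=e−e_prev=-0.003645; u=2·0.858705+0·9.060555+0·(-0.003645)=1.71741; next y=4/5·2.141295+1/4·1.71741≈2.142389

0 3 6.000 0.000
1 3 3.000 1.500
2 3 2.100 1.950
3 3 1.830 2.085
4 3 1.749 2.126
5 3 1.725 2.138
6 3 1.717 2.141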